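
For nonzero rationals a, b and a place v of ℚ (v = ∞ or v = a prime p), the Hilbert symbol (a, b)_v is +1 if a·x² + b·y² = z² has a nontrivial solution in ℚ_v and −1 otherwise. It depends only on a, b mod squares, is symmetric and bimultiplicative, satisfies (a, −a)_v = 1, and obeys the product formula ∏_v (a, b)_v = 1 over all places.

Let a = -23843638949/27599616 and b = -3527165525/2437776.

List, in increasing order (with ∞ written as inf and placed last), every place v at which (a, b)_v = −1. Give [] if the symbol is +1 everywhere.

Mod squares: a ≡ -2431, b ≡ -46189. Check v ∈ {∞, 2, 3, 5, 11, 13, 17, 19, 47}.
v=47: a=47^2·(≡44), b=47^2·(≡42) mod 47; (44|47)=-1, (42|47)=+1; (−1)^{2·2·23}·(-1)^2·(+1)^2 = +1.
v=5: a=5^0·(≡1), b=5^2·(≡4) mod 5; (1|5)=+1, (4|5)=+1; (−1)^{0·2·2}·(+1)^2·(+1)^0 = +1.
v=17: a=17^3·(≡10), b=17^3·(≡7) mod 17; (10|17)=-1, (7|17)=-1; (−1)^{3·3·8}·(-1)^3·(-1)^3 = +1.
v=11: a=11^-3·(≡2), b=11^-1·(≡4) mod 11; (2|11)=-1, (4|11)=+1; (−1)^{-3·-1·5}·(-1)^-1·(+1)^-3 = +1.
v=13: a=13^3·(≡5), b=13^1·(≡9) mod 13; (5|13)=-1, (9|13)=+1; (−1)^{3·1·6}·(-1)^1·(+1)^3 = -1.
v=∞: -2431 < 0 and -46189 < 0  ⇒  (a,b)_∞ = -1.
v=2: v_2(a)=-8, v_2(b)=-4; units ≡ 1, 3 (mod 8); ε·ε+αω+βω = 0·1+-8·1+-4·0 ≡ 0  ⇒  (a,b)_2 = +1.
v=3: a=3^-4·(≡2), b=3^-6·(≡2) mod 3; (2|3)=-1, (2|3)=-1; (−1)^{-4·-6·1}·(-1)^-6·(-1)^-4 = +1.
v=19: a=19^0·(≡17), b=19^-1·(≡5) mod 19; (17|19)=+1, (5|19)=+1; (−1)^{0·-1·9}·(+1)^-1·(+1)^0 = +1.
|Ram(-2431, -46189)| = 2, even; anisotropic at {13, ∞}.

[13, inf]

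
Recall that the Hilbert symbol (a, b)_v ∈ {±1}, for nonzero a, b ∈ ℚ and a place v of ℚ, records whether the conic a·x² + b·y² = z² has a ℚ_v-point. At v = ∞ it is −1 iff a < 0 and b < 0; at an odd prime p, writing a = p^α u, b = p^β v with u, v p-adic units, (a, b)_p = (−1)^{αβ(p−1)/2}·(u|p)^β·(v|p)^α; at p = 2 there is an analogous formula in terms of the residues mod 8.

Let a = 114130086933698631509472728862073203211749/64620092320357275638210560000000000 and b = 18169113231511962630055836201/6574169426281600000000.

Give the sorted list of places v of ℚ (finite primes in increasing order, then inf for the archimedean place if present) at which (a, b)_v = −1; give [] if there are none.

[2, 17]

Mod squares: a ≡ 29, b ≡ 34. Check v ∈ {∞, 2, 3, 5, 7, 11, 13, 17, 23, 29, 31, 47}.
v=3: a=3^22·(≡2), b=3^12·(≡1) mod 3; (2|3)=-1, (1|3)=+1; (−1)^{22·12·1}·(-1)^12·(+1)^22 = +1.
v=47: a=47^-2·(≡40), b=47^0·(≡16) mod 47; (40|47)=-1, (16|47)=+1; (−1)^{-2·0·23}·(-1)^0·(+1)^-2 = +1.
v=7: a=7^10·(≡4), b=7^6·(≡3) mod 7; (4|7)=+1, (3|7)=-1; (−1)^{10·6·3}·(+1)^6·(-1)^10 = +1.
v=13: a=13^-6·(≡1), b=13^-4·(≡8) mod 13; (1|13)=+1, (8|13)=-1; (−1)^{-6·-4·6}·(+1)^-4·(-1)^-6 = +1.
v=2: v_2(a)=-22, v_2(b)=-13; units ≡ 5, 1 (mod 8); ε·ε+αω+βω = 0·0+-22·0+-13·1 ≡ 1  ⇒  (a,b)_2 = -1.
v=∞: 29 > 0 and 34 > 0  ⇒  (a,b)_∞ = +1.
v=29: a=29^9·(≡5), b=29^6·(≡16) mod 29; (5|29)=+1, (16|29)=+1; (−1)^{9·6·14}·(+1)^6·(+1)^9 = +1.
v=31: a=31^6·(≡13), b=31^4·(≡12) mod 31; (13|31)=-1, (12|31)=-1; (−1)^{6·4·15}·(-1)^4·(-1)^6 = +1.
v=23: a=23^0·(≡13), b=23^2·(≡20) mod 23; (13|23)=+1, (20|23)=-1; (−1)^{0·2·11}·(+1)^2·(-1)^0 = +1.
v=17: a=17^-4·(≡6), b=17^-3·(≡13) mod 17; (6|17)=-1, (13|17)=+1; (−1)^{-4·-3·8}·(-1)^-3·(+1)^-4 = -1.
v=5: a=5^-10·(≡1), b=5^-8·(≡1) mod 5; (1|5)=+1, (1|5)=+1; (−1)^{-10·-8·2}·(+1)^-8·(+1)^-10 = +1.
v=11: a=11^-6·(≡10), b=11^-4·(≡3) mod 11; (10|11)=-1, (3|11)=+1; (−1)^{-6·-4·5}·(-1)^-4·(+1)^-6 = +1.
|Ram(29, 34)| = 2, even; anisotropic at {2, 17}.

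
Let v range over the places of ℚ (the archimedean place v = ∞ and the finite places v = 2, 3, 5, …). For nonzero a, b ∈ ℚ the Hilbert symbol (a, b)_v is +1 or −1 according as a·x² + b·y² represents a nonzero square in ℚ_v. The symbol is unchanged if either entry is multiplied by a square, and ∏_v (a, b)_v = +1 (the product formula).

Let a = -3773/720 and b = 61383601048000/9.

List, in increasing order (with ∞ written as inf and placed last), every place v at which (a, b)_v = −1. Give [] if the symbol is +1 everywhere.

[2, 5, 7, 11]

(a, b) ≡ (-385, 55) mod (ℚ^×)²; places V = {2, 3, 5, 7, 11, ∞}.
(a,b)_∞: sgn(-385)=−, sgn(55)=+, so +1.
(a,b)_11: α=1, u≡4; β=3, v≡3 (mod 11); (4|11)=+1, (3|11)=+1; sign (−1)^1·+1^3·+1^1 = -1.
(a,b)_7: α=3, u≡4; β=8, v≡3 (mod 7); (4|7)=+1, (3|7)=-1; sign (−1)^0·+1^8·-1^3 = -1.
(a,b)_2: α=-4, β=6; u≡7, v≡7 (mod 8); ε(u)ε(v)=1·1, αω(v)=-4·0, βω(u)=6·0; sum ≡ 1  ⇒  -1.
(a,b)_5: α=-1, u≡3; β=3, v≡1 (mod 5); (3|5)=-1, (1|5)=+1; sign (−1)^0·-1^3·+1^-1 = -1.
(a,b)_3: α=-2, u≡2; β=-2, v≡1 (mod 3); (2|3)=-1, (1|3)=+1; sign (−1)^0·-1^-2·+1^-2 = +1.
|Ram(-385, 55)| = 4, even; anisotropic at {2, 5, 7, 11}.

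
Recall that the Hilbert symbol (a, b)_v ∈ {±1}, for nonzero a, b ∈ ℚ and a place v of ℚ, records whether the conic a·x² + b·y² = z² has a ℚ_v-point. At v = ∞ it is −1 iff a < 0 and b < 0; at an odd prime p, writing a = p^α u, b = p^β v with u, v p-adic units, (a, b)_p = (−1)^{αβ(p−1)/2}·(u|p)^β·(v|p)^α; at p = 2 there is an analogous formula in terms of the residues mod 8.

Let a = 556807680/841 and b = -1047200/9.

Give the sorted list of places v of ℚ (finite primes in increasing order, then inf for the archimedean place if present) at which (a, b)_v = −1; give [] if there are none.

[2, 5, 11, 13]

(a, b) ≡ (1430, -2618) mod (ℚ^×)²; places V = {2, 3, 5, 7, 11, 13, 17, 29, ∞}.
(a,b)_7: α=0, u≡2; β=1, v≡2 (mod 7); (2|7)=+1, (2|7)=+1; sign (−1)^0·+1^1·+1^0 = +1.
(a,b)_3: α=2, u≡2; β=-2, v≡1 (mod 3); (2|3)=-1, (1|3)=+1; sign (−1)^0·-1^-2·+1^2 = +1.
(a,b)_13: α=3, u≡2; β=0, v≡6 (mod 13); (2|13)=-1, (6|13)=-1; sign (−1)^0·-1^0·-1^3 = -1.
(a,b)_5: α=1, u≡1; β=2, v≡3 (mod 5); (1|5)=+1, (3|5)=-1; sign (−1)^0·+1^2·-1^1 = -1.
(a,b)_11: α=1, u≡3; β=1, v≡3 (mod 11); (3|11)=+1, (3|11)=+1; sign (−1)^1·+1^1·+1^1 = -1.
(a,b)_29: α=-2, u≡24; β=0, v≡15 (mod 29); (24|29)=+1, (15|29)=-1; sign (−1)^0·+1^0·-1^-2 = +1.
(a,b)_2: α=9, β=5; u≡3, v≡3 (mod 8); ε(u)ε(v)=1·1, αω(v)=9·1, βω(u)=5·1; sum ≡ 1  ⇒  -1.
(a,b)_17: α=0, u≡2; β=1, v≡16 (mod 17); (2|17)=+1, (16|17)=+1; sign (−1)^0·+1^1·+1^0 = +1.
(a,b)_∞: sgn(1430)=+, sgn(-2618)=−, so +1.
|Ram(1430, -2618)| = 4, even; anisotropic at {2, 5, 11, 13}.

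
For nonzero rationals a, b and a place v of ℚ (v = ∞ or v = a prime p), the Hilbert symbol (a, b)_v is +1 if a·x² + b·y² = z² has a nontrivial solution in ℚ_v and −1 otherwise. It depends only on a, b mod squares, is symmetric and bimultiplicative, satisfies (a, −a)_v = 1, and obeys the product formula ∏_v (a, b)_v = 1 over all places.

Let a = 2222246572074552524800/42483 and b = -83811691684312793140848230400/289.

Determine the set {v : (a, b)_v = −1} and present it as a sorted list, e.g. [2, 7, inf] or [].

[2, 3, 13, 29]

Mod squares: a ≡ 39, b ≡ -30643314. Check v ∈ {∞, 2, 3, 5, 7, 13, 17, 19, 23, 29, 31}.
v=2: v_2(a)=18, v_2(b)=23; units ≡ 7, 7 (mod 8); ε·ε+αω+βω = 1·1+18·0+23·0 ≡ 1  ⇒  (a,b)_2 = -1.
v=31: a=31^2·(≡19), b=31^3·(≡23) mod 31; (19|31)=+1, (23|31)=-1; (−1)^{2·3·15}·(+1)^3·(-1)^2 = +1.
v=3: a=3^-1·(≡1), b=3^1·(≡1) mod 3; (1|3)=+1, (1|3)=+1; (−1)^{-1·1·1}·(+1)^1·(+1)^-1 = -1.
v=13: a=13^3·(≡4), b=13^3·(≡7) mod 13; (4|13)=+1, (7|13)=-1; (−1)^{3·3·6}·(+1)^3·(-1)^3 = -1.
v=19: a=19^2·(≡5), b=19^3·(≡11) mod 19; (5|19)=+1, (11|19)=+1; (−1)^{2·3·9}·(+1)^3·(+1)^2 = +1.
v=29: a=29^2·(≡17), b=29^3·(≡23) mod 29; (17|29)=-1, (23|29)=+1; (−1)^{2·3·14}·(-1)^3·(+1)^2 = -1.
v=17: a=17^-2·(≡3), b=17^-2·(≡8) mod 17; (3|17)=-1, (8|17)=+1; (−1)^{-2·-2·8}·(-1)^-2·(+1)^-2 = +1.
v=∞: 39 > 0 and -30643314 < 0  ⇒  (a,b)_∞ = +1.
v=7: a=7^-2·(≡2), b=7^0·(≡3) mod 7; (2|7)=+1, (3|7)=-1; (−1)^{-2·0·3}·(+1)^0·(-1)^-2 = +1.
v=23: a=23^2·(≡2), b=23^3·(≡1) mod 23; (2|23)=+1, (1|23)=+1; (−1)^{2·3·11}·(+1)^3·(+1)^2 = +1.
v=5: a=5^2·(≡4), b=5^2·(≡1) mod 5; (4|5)=+1, (1|5)=+1; (−1)^{2·2·2}·(+1)^2·(+1)^2 = +1.
|Ram(39, -30643314)| = 4, even; anisotropic at {2, 3, 13, 29}.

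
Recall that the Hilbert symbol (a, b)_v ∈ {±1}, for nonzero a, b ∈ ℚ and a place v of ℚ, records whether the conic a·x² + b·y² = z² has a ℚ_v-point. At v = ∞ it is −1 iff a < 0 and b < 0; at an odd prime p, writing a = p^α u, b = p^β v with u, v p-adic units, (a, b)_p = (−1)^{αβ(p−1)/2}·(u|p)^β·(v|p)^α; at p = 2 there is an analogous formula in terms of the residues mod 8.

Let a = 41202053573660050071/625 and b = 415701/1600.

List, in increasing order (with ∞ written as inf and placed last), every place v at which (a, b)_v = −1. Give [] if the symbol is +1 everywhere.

(a, b) ≡ (39, 46189) mod (ℚ^×)²; places V = {2, 3, 5, 7, 11, 13, 17, 19, ∞}.
(a,b)_17: α=6, u≡11; β=1, v≡12 (mod 17); (11|17)=-1, (12|17)=-1; sign (−1)^0·-1^1·-1^6 = -1.
(a,b)_19: α=2, u≡11; β=1, v≡12 (mod 19); (11|19)=+1, (12|19)=-1; sign (−1)^0·+1^1·-1^2 = +1.
(a,b)_11: α=4, u≡6; β=1, v≡10 (mod 11); (6|11)=-1, (10|11)=-1; sign (−1)^0·-1^1·-1^4 = -1.
(a,b)_13: α=3, u≡3; β=1, v≡10 (mod 13); (3|13)=+1, (10|13)=+1; sign (−1)^0·+1^1·+1^3 = +1.
(a,b)_5: α=-4, u≡1; β=-2, v≡4 (mod 5); (1|5)=+1, (4|5)=+1; sign (−1)^0·+1^-2·+1^-4 = +1.
(a,b)_7: α=2, u≡4; β=0, v≡5 (mod 7); (4|7)=+1, (5|7)=-1; sign (−1)^0·+1^0·-1^2 = +1.
(a,b)_2: α=0, β=-6; u≡7, v≡5 (mod 8); ε(u)ε(v)=1·0, αω(v)=0·1, βω(u)=-6·0; sum ≡ 0  ⇒  +1.
(a,b)_3: α=1, u≡1; β=2, v≡1 (mod 3); (1|3)=+1, (1|3)=+1; sign (−1)^0·+1^2·+1^1 = +1.
(a,b)_∞: sgn(39)=+, sgn(46189)=+, so +1.
Ram(39, 46189) = {11, 17}; no ℚ_11-point on the conic.

[11, 17]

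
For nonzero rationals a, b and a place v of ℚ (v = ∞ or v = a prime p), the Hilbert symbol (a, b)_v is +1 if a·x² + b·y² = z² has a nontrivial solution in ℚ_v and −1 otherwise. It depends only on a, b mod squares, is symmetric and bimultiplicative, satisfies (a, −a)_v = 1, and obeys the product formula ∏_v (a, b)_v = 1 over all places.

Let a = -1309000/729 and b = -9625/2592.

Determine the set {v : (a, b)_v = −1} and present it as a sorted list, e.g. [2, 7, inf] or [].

[2, 5, 17, inf]

Mod squares: a ≡ -13090, b ≡ -770. Check v ∈ {∞, 2, 3, 5, 7, 11, 17}.
v=17: a=17^1·(≡12), b=17^0·(≡6) mod 17; (12|17)=-1, (6|17)=-1; (−1)^{1·0·8}·(-1)^0·(-1)^1 = -1.
v=∞: -13090 < 0 and -770 < 0  ⇒  (a,b)_∞ = -1.
v=3: a=3^-6·(≡2), b=3^-4·(≡1) mod 3; (2|3)=-1, (1|3)=+1; (−1)^{-6·-4·1}·(-1)^-4·(+1)^-6 = +1.
v=2: v_2(a)=3, v_2(b)=-5; units ≡ 7, 7 (mod 8); ε·ε+αω+βω = 1·1+3·0+-5·0 ≡ 1  ⇒  (a,b)_2 = -1.
v=7: a=7^1·(≡5), b=7^1·(≡2) mod 7; (5|7)=-1, (2|7)=+1; (−1)^{1·1·3}·(-1)^1·(+1)^1 = +1.
v=5: a=5^3·(≡2), b=5^3·(≡4) mod 5; (2|5)=-1, (4|5)=+1; (−1)^{3·3·2}·(-1)^3·(+1)^3 = -1.
v=11: a=11^1·(≡3), b=11^1·(≡7) mod 11; (3|11)=+1, (7|11)=-1; (−1)^{1·1·5}·(+1)^1·(-1)^1 = +1.
|Ram(-13090, -770)| = 4, even; anisotropic at {2, 5, 17, ∞}.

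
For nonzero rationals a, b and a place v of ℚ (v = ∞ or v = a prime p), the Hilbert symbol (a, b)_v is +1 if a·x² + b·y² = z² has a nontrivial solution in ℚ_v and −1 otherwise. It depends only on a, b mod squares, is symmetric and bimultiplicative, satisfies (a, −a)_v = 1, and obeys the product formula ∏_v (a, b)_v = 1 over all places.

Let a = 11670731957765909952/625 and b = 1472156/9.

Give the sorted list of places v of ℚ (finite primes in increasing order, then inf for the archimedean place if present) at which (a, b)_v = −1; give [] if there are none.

Mod squares: a ≡ 814407, b ≡ 7511. Check v ∈ {∞, 2, 3, 5, 7, 11, 23, 29, 37}.
v=∞: 814407 > 0 and 7511 > 0  ⇒  (a,b)_∞ = +1.
v=5: a=5^-4·(≡2), b=5^0·(≡4) mod 5; (2|5)=-1, (4|5)=+1; (−1)^{-4·0·2}·(-1)^0·(+1)^-4 = +1.
v=23: a=23^1·(≡4), b=23^0·(≡2) mod 23; (4|23)=+1, (2|23)=+1; (−1)^{1·0·11}·(+1)^0·(+1)^1 = +1.
v=7: a=7^4·(≡6), b=7^3·(≡4) mod 7; (6|7)=-1, (4|7)=+1; (−1)^{4·3·3}·(-1)^3·(+1)^4 = -1.
v=37: a=37^3·(≡12), b=37^1·(≡22) mod 37; (12|37)=+1, (22|37)=-1; (−1)^{3·1·18}·(+1)^1·(-1)^3 = -1.
v=11: a=11^1·(≡10), b=11^0·(≡9) mod 11; (10|11)=-1, (9|11)=+1; (−1)^{1·0·5}·(-1)^0·(+1)^1 = +1.
v=29: a=29^3·(≡21), b=29^1·(≡8) mod 29; (21|29)=-1, (8|29)=-1; (−1)^{3·1·14}·(-1)^1·(-1)^3 = +1.
v=2: v_2(a)=6, v_2(b)=2; units ≡ 7, 7 (mod 8); ε·ε+αω+βω = 1·1+6·0+2·0 ≡ 1  ⇒  (a,b)_2 = -1.
v=3: a=3^5·(≡2), b=3^-2·(≡2) mod 3; (2|3)=-1, (2|3)=-1; (−1)^{5·-2·1}·(-1)^-2·(-1)^5 = -1.
Ram(814407, 7511) = {2, 3, 7, 37}; no ℚ_2-point on the conic.

[2, 3, 7, 37]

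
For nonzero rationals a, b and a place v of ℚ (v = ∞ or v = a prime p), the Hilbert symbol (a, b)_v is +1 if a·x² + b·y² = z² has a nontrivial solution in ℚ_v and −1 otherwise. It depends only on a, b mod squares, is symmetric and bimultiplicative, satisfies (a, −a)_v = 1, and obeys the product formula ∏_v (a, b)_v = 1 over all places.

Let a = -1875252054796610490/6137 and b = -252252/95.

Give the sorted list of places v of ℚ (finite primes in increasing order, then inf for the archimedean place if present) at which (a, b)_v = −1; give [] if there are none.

(a, b) ≡ (-2114970, -13585) mod (ℚ^×)²; places V = {2, 3, 5, 7, 11, 13, 17, 19, 29, ∞}.
(a,b)_∞: sgn(-2114970)=−, sgn(-13585)=−, so -1.
(a,b)_17: α=-1, u≡4; β=0, v≡13 (mod 17); (4|17)=+1, (13|17)=+1; sign (−1)^0·+1^0·+1^-1 = +1.
(a,b)_13: α=1, u≡6; β=1, v≡11 (mod 13); (6|13)=-1, (11|13)=-1; sign (−1)^0·-1^1·-1^1 = +1.
(a,b)_2: α=1, β=2; u≡3, v≡7 (mod 8); ε(u)ε(v)=1·1, αω(v)=1·0, βω(u)=2·1; sum ≡ 1  ⇒  -1.
(a,b)_5: α=1, u≡1; β=-1, v≡2 (mod 5); (1|5)=+1, (2|5)=-1; sign (−1)^0·+1^-1·-1^1 = -1.
(a,b)_3: α=3, u≡1; β=2, v≡2 (mod 3); (1|3)=+1, (2|3)=-1; sign (−1)^0·+1^2·-1^3 = -1.
(a,b)_11: α=3, u≡2; β=1, v≡2 (mod 11); (2|11)=-1, (2|11)=-1; sign (−1)^1·-1^1·-1^3 = -1.
(a,b)_7: α=12, u≡5; β=2, v≡1 (mod 7); (5|7)=-1, (1|7)=+1; sign (−1)^0·-1^2·+1^12 = +1.
(a,b)_19: α=-2, u≡13; β=-1, v≡6 (mod 19); (13|19)=-1, (6|19)=+1; sign (−1)^0·-1^-1·+1^-2 = -1.
(a,b)_29: α=1, u≡22; β=0, v≡6 (mod 29); (22|29)=+1, (6|29)=+1; sign (−1)^0·+1^0·+1^1 = +1.
Ram(-2114970, -13585) = {2, 3, 5, 11, 19, ∞}; no ℚ_2-point on the conic.

[2, 3, 5, 11, 19, inf]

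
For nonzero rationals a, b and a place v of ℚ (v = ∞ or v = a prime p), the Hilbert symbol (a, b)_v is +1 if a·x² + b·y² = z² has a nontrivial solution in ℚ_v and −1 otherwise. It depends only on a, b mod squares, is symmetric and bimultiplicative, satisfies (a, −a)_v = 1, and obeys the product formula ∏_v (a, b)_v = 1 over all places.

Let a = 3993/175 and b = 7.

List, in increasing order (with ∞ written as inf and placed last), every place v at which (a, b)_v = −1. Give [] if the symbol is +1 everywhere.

Mod squares: a ≡ 231, b ≡ 7. Check v ∈ {∞, 2, 3, 5, 7, 11}.
v=2: v_2(a)=0, v_2(b)=0; units ≡ 7, 7 (mod 8); ε·ε+αω+βω = 1·1+0·0+0·0 ≡ 1  ⇒  (a,b)_2 = -1.
v=3: a=3^1·(≡2), b=3^0·(≡1) mod 3; (2|3)=-1, (1|3)=+1; (−1)^{1·0·1}·(-1)^0·(+1)^1 = +1.
v=11: a=11^3·(≡8), b=11^0·(≡7) mod 11; (8|11)=-1, (7|11)=-1; (−1)^{3·0·5}·(-1)^0·(-1)^3 = -1.
v=5: a=5^-2·(≡4), b=5^0·(≡2) mod 5; (4|5)=+1, (2|5)=-1; (−1)^{-2·0·2}·(+1)^0·(-1)^-2 = +1.
v=7: a=7^-1·(≡6), b=7^1·(≡1) mod 7; (6|7)=-1, (1|7)=+1; (−1)^{-1·1·3}·(-1)^1·(+1)^-1 = +1.
v=∞: 231 > 0 and 7 > 0  ⇒  (a,b)_∞ = +1.
|Ram(231, 7)| = 2, even; anisotropic at {2, 11}.

[2, 11]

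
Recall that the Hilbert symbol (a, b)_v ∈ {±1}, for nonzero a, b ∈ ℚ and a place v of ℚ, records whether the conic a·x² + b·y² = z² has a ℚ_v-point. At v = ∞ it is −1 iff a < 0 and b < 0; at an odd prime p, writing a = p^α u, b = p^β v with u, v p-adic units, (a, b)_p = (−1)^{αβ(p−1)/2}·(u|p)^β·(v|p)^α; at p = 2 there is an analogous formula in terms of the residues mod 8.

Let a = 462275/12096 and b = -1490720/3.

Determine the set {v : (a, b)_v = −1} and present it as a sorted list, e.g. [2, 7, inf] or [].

(a, b) ≡ (231, -2310) mod (ℚ^×)²; places V = {2, 3, 5, 7, 11, 41, ∞}.
(a,b)_3: α=-3, u≡2; β=-1, v≡1 (mod 3); (2|3)=-1, (1|3)=+1; sign (−1)^1·-1^-1·+1^-3 = +1.
(a,b)_∞: sgn(231)=+, sgn(-2310)=−, so +1.
(a,b)_11: α=1, u≡7; β=3, v≡8 (mod 11); (7|11)=-1, (8|11)=-1; sign (−1)^1·-1^3·-1^1 = -1.
(a,b)_5: α=2, u≡1; β=1, v≡2 (mod 5); (1|5)=+1, (2|5)=-1; sign (−1)^0·+1^1·-1^2 = +1.
(a,b)_41: α=2, u≡29; β=0, v≡27 (mod 41); (29|41)=-1, (27|41)=-1; sign (−1)^0·-1^0·-1^2 = +1.
(a,b)_2: α=-6, β=5; u≡7, v≡5 (mod 8); ε(u)ε(v)=1·0, αω(v)=-6·1, βω(u)=5·0; sum ≡ 0  ⇒  +1.
(a,b)_7: α=-1, u≡5; β=1, v≡5 (mod 7); (5|7)=-1, (5|7)=-1; sign (−1)^1·-1^1·-1^-1 = -1.
(231, -2310 / ℚ) ramifies at {7, 11}: a division algebra.

[7, 11]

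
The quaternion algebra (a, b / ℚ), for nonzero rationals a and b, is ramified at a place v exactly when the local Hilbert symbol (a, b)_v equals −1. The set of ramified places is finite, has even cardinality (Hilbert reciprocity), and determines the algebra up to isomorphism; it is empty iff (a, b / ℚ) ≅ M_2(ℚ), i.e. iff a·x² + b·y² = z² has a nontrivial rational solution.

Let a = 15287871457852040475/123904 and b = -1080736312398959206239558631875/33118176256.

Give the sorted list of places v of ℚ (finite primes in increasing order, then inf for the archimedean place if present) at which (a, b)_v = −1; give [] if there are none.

[19, 23, 31, 37]

(a, b) ≡ (346579, -14535931) mod (ℚ^×)²; places V = {2, 3, 5, 7, 11, 17, 19, 23, 29, 31, 37, 47, ∞}.
(a,b)_3: α=8, u≡1; β=10, v≡2 (mod 3); (1|3)=+1, (2|3)=-1; sign (−1)^0·+1^10·-1^8 = +1.
(a,b)_11: α=-2, u≡10; β=-4, v≡7 (mod 11); (10|11)=-1, (7|11)=-1; sign (−1)^0·-1^-4·-1^-2 = +1.
(a,b)_31: α=2, u≡26; β=3, v≡7 (mod 31); (26|31)=-1, (7|31)=+1; sign (−1)^0·-1^3·+1^2 = -1.
(a,b)_17: α=1, u≡9; β=2, v≡4 (mod 17); (9|17)=+1, (4|17)=+1; sign (−1)^0·+1^2·+1^1 = +1.
(a,b)_23: α=4, u≡22; β=7, v≡5 (mod 23); (22|23)=-1, (5|23)=-1; sign (−1)^0·-1^7·-1^4 = -1.
(a,b)_2: α=-10, β=-10; u≡3, v≡5 (mod 8); ε(u)ε(v)=1·0, αω(v)=-10·1, βω(u)=-10·1; sum ≡ 0  ⇒  +1.
(a,b)_∞: sgn(346579)=+, sgn(-14535931)=−, so +1.
(a,b)_19: α=1, u≡6; β=1, v≡11 (mod 19); (6|19)=+1, (11|19)=+1; sign (−1)^1·+1^1·+1^1 = -1.
(a,b)_29: α=1, u≡15; β=1, v≡21 (mod 29); (15|29)=-1, (21|29)=-1; sign (−1)^0·-1^1·-1^1 = +1.
(a,b)_37: α=1, u≡2; β=1, v≡3 (mod 37); (2|37)=-1, (3|37)=+1; sign (−1)^0·-1^1·+1^1 = -1.
(a,b)_5: α=2, u≡1; β=4, v≡4 (mod 5); (1|5)=+1, (4|5)=+1; sign (−1)^0·+1^4·+1^2 = +1.
(a,b)_47: α=0, u≡9; β=-2, v≡23 (mod 47); (9|47)=+1, (23|47)=-1; sign (−1)^0·+1^-2·-1^0 = +1.
(a,b)_7: α=0, u≡2; β=2, v≡3 (mod 7); (2|7)=+1, (3|7)=-1; sign (−1)^0·+1^2·-1^0 = +1.
Ram(346579, -14535931) = {19, 23, 31, 37}; no ℚ_19-point on the conic.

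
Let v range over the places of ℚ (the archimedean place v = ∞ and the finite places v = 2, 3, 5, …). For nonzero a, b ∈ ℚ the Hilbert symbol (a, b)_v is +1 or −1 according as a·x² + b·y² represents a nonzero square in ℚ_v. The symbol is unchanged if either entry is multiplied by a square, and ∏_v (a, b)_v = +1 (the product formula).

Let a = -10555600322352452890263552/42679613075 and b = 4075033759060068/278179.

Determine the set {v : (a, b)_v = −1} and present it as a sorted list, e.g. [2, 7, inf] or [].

[3, 19]

(a, b) ≡ (-10289811, 323) mod (ℚ^×)²; places V = {2, 3, 5, 7, 11, 17, 19, 31, 37, 41, ∞}.
(a,b)_11: α=-4, u≡10; β=-4, v≡3 (mod 11); (10|11)=-1, (3|11)=+1; sign (−1)^0·-1^-4·+1^-4 = +1.
(a,b)_2: α=22, β=2; u≡5, v≡3 (mod 8); ε(u)ε(v)=0·1, αω(v)=22·1, βω(u)=2·1; sum ≡ 0  ⇒  +1.
(a,b)_31: α=2, u≡1; β=0, v≡30 (mod 31); (1|31)=+1, (30|31)=-1; sign (−1)^0·+1^0·-1^2 = +1.
(a,b)_7: α=3, u≡5; β=2, v≡1 (mod 7); (5|7)=-1, (1|7)=+1; sign (−1)^0·-1^2·+1^3 = +1.
(a,b)_41: α=3, u≡32; β=2, v≡2 (mod 41); (32|41)=+1, (2|41)=+1; sign (−1)^0·+1^2·+1^3 = +1.
(a,b)_19: α=-3, u≡4; β=-1, v≡6 (mod 19); (4|19)=+1, (6|19)=+1; sign (−1)^1·+1^-1·+1^-3 = -1.
(a,b)_17: α=-1, u≡8; β=1, v≡4 (mod 17); (8|17)=+1, (4|17)=+1; sign (−1)^0·+1^1·+1^-1 = +1.
(a,b)_37: α=3, u≡12; β=2, v≡36 (mod 37); (12|37)=+1, (36|37)=+1; sign (−1)^0·+1^2·+1^3 = +1.
(a,b)_3: α=7, u≡2; β=12, v≡2 (mod 3); (2|3)=-1, (2|3)=-1; sign (−1)^0·-1^12·-1^7 = -1.
(a,b)_5: α=-2, u≡1; β=0, v≡2 (mod 5); (1|5)=+1, (2|5)=-1; sign (−1)^0·+1^0·-1^-2 = +1.
(a,b)_∞: sgn(-10289811)=−, sgn(323)=+, so +1.
|Ram(-10289811, 323)| = 2, even; anisotropic at {3, 19}.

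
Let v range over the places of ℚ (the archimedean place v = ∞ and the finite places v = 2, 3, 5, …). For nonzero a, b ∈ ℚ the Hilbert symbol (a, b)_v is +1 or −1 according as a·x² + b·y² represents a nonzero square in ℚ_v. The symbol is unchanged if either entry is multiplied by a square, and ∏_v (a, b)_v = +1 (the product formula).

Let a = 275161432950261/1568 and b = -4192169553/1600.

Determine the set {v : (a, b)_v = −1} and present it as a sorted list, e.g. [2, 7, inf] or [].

[11, 13]

Mod squares: a ≡ 442, b ≡ -33. Check v ∈ {∞, 2, 3, 5, 7, 11, 13, 17}.
v=∞: 442 > 0 and -33 < 0  ⇒  (a,b)_∞ = +1.
v=2: v_2(a)=-5, v_2(b)=-6; units ≡ 5, 7 (mod 8); ε·ε+αω+βω = 0·1+-5·0+-6·1 ≡ 0  ⇒  (a,b)_2 = +1.
v=7: a=7^-2·(≡1), b=7^0·(≡4) mod 7; (1|7)=+1, (4|7)=+1; (−1)^{-2·0·3}·(+1)^0·(+1)^-2 = +1.
v=11: a=11^2·(≡7), b=11^1·(≡8) mod 11; (7|11)=-1, (8|11)=-1; (−1)^{2·1·5}·(-1)^1·(-1)^2 = -1.
v=13: a=13^3·(≡5), b=13^2·(≡5) mod 13; (5|13)=-1, (5|13)=-1; (−1)^{3·2·6}·(-1)^2·(-1)^3 = -1.
v=3: a=3^6·(≡1), b=3^3·(≡1) mod 3; (1|3)=+1, (1|3)=+1; (−1)^{6·3·1}·(+1)^3·(+1)^6 = +1.
v=17: a=17^5·(≡13), b=17^4·(≡4) mod 17; (13|17)=+1, (4|17)=+1; (−1)^{5·4·8}·(+1)^4·(+1)^5 = +1.
v=5: a=5^0·(≡2), b=5^-2·(≡3) mod 5; (2|5)=-1, (3|5)=-1; (−1)^{0·-2·2}·(-1)^-2·(-1)^0 = +1.
Ram(442, -33) = {11, 13}; no ℚ_11-point on the conic.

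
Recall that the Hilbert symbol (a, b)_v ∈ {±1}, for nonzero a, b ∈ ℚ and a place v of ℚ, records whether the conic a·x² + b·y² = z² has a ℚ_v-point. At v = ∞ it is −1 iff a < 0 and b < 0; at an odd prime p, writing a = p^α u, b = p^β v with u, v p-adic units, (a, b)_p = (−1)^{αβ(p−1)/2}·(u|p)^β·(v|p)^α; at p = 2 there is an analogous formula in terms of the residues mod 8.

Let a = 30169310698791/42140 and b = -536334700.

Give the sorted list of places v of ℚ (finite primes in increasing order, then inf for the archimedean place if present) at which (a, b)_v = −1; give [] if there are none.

(a, b) ≡ (1487585, -5363347) mod (ℚ^×)²; places V = {2, 3, 5, 7, 11, 17, 23, 29, 37, 43, ∞}.
(a,b)_17: α=1, u≡14; β=1, v≡10 (mod 17); (14|17)=-1, (10|17)=-1; sign (−1)^0·-1^1·-1^1 = +1.
(a,b)_29: α=2, u≡28; β=1, v≡15 (mod 29); (28|29)=+1, (15|29)=-1; sign (−1)^0·+1^1·-1^2 = +1.
(a,b)_5: α=-1, u≡2; β=2, v≡2 (mod 5); (2|5)=-1, (2|5)=-1; sign (−1)^0·-1^2·-1^-1 = -1.
(a,b)_∞: sgn(1487585)=+, sgn(-5363347)=−, so +1.
(a,b)_3: α=4, u≡2; β=0, v≡2 (mod 3); (2|3)=-1, (2|3)=-1; sign (−1)^0·-1^0·-1^4 = +1.
(a,b)_23: α=2, u≡7; β=1, v≡18 (mod 23); (7|23)=-1, (18|23)=+1; sign (−1)^0·-1^1·+1^2 = -1.
(a,b)_7: α=-2, u≡2; β=0, v≡1 (mod 7); (2|7)=+1, (1|7)=+1; sign (−1)^0·+1^0·+1^-2 = +1.
(a,b)_11: α=3, u≡4; β=1, v≡9 (mod 11); (4|11)=+1, (9|11)=+1; sign (−1)^1·+1^1·+1^3 = -1.
(a,b)_37: α=1, u≡15; β=0, v≡21 (mod 37); (15|37)=-1, (21|37)=+1; sign (−1)^0·-1^0·+1^1 = +1.
(a,b)_43: α=-1, u≡14; β=1, v≡24 (mod 43); (14|43)=+1, (24|43)=+1; sign (−1)^1·+1^1·+1^-1 = -1.
(a,b)_2: α=-2, β=2; u≡1, v≡5 (mod 8); ε(u)ε(v)=0·0, αω(v)=-2·1, βω(u)=2·0; sum ≡ 0  ⇒  +1.
(1487585, -5363347 / ℚ) ramifies at {5, 11, 23, 43}: a division algebra.

[5, 11, 23, 43]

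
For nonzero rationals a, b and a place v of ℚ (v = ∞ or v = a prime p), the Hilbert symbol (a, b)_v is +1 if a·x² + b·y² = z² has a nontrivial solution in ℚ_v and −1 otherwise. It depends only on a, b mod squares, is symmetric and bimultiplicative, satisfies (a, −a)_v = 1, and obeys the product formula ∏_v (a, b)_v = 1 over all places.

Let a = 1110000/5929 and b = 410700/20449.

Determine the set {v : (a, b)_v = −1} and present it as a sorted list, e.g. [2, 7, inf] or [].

[2, 3]

Mod squares: a ≡ 111, b ≡ 3. Check v ∈ {∞, 2, 3, 5, 7, 11, 13, 37}.
v=7: a=7^-2·(≡5), b=7^0·(≡5) mod 7; (5|7)=-1, (5|7)=-1; (−1)^{-2·0·3}·(-1)^0·(-1)^-2 = +1.
v=11: a=11^-2·(≡9), b=11^-2·(≡1) mod 11; (9|11)=+1, (1|11)=+1; (−1)^{-2·-2·5}·(+1)^-2·(+1)^-2 = +1.
v=∞: 111 > 0 and 3 > 0  ⇒  (a,b)_∞ = +1.
v=13: a=13^0·(≡8), b=13^-2·(≡1) mod 13; (8|13)=-1, (1|13)=+1; (−1)^{0·-2·6}·(-1)^-2·(+1)^0 = +1.
v=5: a=5^4·(≡4), b=5^2·(≡2) mod 5; (4|5)=+1, (2|5)=-1; (−1)^{4·2·2}·(+1)^2·(-1)^4 = +1.
v=37: a=37^1·(≡28), b=37^2·(≡12) mod 37; (28|37)=+1, (12|37)=+1; (−1)^{1·2·18}·(+1)^2·(+1)^1 = +1.
v=3: a=3^1·(≡1), b=3^1·(≡1) mod 3; (1|3)=+1, (1|3)=+1; (−1)^{1·1·1}·(+1)^1·(+1)^1 = -1.
v=2: v_2(a)=4, v_2(b)=2; units ≡ 7, 3 (mod 8); ε·ε+αω+βω = 1·1+4·1+2·0 ≡ 1  ⇒  (a,b)_2 = -1.
(111, 3 / ℚ) ramifies at {2, 3}: a division algebra.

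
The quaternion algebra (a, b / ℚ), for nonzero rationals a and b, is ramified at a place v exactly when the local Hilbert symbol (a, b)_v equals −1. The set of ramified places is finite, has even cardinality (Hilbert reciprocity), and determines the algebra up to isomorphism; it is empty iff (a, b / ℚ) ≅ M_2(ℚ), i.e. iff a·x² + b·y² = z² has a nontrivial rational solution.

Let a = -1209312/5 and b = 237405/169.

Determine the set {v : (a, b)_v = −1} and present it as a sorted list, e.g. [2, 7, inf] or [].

[2, 5, 17, 19]

Mod squares: a ≡ -41990, b ≡ 4845. Check v ∈ {∞, 2, 3, 5, 7, 13, 17, 19}.
v=∞: -41990 < 0 and 4845 > 0  ⇒  (a,b)_∞ = +1.
v=5: a=5^-1·(≡3), b=5^1·(≡4) mod 5; (3|5)=-1, (4|5)=+1; (−1)^{-1·1·2}·(-1)^1·(+1)^-1 = -1.
v=19: a=19^1·(≡8), b=19^1·(≡13) mod 19; (8|19)=-1, (13|19)=-1; (−1)^{1·1·9}·(-1)^1·(-1)^1 = -1.
v=3: a=3^2·(≡1), b=3^1·(≡1) mod 3; (1|3)=+1, (1|3)=+1; (−1)^{2·1·1}·(+1)^1·(+1)^2 = +1.
v=17: a=17^1·(≡12), b=17^1·(≡9) mod 17; (12|17)=-1, (9|17)=+1; (−1)^{1·1·8}·(-1)^1·(+1)^1 = -1.
v=13: a=13^1·(≡6), b=13^-2·(≡12) mod 13; (6|13)=-1, (12|13)=+1; (−1)^{1·-2·6}·(-1)^-2·(+1)^1 = +1.
v=2: v_2(a)=5, v_2(b)=0; units ≡ 5, 5 (mod 8); ε·ε+αω+βω = 0·0+5·1+0·1 ≡ 1  ⇒  (a,b)_2 = -1.
v=7: a=7^0·(≡3), b=7^2·(≡1) mod 7; (3|7)=-1, (1|7)=+1; (−1)^{0·2·3}·(-1)^2·(+1)^0 = +1.
|Ram(-41990, 4845)| = 4, even; anisotropic at {2, 5, 17, 19}.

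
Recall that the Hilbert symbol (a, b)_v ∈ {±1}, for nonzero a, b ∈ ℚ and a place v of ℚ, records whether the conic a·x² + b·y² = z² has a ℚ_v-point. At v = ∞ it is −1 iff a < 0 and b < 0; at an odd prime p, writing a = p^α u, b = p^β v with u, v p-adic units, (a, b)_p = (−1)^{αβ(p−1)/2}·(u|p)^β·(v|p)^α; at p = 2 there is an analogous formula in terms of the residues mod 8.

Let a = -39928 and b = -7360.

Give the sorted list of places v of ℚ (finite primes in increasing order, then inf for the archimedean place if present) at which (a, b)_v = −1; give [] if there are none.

(a, b) ≡ (-9982, -115) mod (ℚ^×)²; places V = {2, 5, 7, 23, 31, ∞}.
(a,b)_31: α=1, u≡14; β=0, v≡18 (mod 31); (14|31)=+1, (18|31)=+1; sign (−1)^0·+1^0·+1^1 = +1.
(a,b)_∞: sgn(-9982)=−, sgn(-115)=−, so -1.
(a,b)_2: α=3, β=6; u≡1, v≡5 (mod 8); ε(u)ε(v)=0·0, αω(v)=3·1, βω(u)=6·0; sum ≡ 1  ⇒  -1.
(a,b)_5: α=0, u≡2; β=1, v≡3 (mod 5); (2|5)=-1, (3|5)=-1; sign (−1)^0·-1^1·-1^0 = -1.
(a,b)_7: α=1, u≡1; β=0, v≡4 (mod 7); (1|7)=+1, (4|7)=+1; sign (−1)^0·+1^0·+1^1 = +1.
(a,b)_23: α=1, u≡12; β=1, v≡2 (mod 23); (12|23)=+1, (2|23)=+1; sign (−1)^1·+1^1·+1^1 = -1.
|Ram(-9982, -115)| = 4, even; anisotropic at {2, 5, 23, ∞}.

[2, 5, 23, inf]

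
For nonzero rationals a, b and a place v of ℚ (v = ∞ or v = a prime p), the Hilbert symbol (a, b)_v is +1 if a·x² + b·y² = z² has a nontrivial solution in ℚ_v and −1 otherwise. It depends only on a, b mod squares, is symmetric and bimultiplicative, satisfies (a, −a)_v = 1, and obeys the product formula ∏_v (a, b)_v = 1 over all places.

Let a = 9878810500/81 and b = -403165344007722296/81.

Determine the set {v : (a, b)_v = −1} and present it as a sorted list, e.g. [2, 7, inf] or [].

(a, b) ≡ (1105, -9614) mod (ℚ^×)²; places V = {2, 3, 5, 7, 11, 13, 17, 19, 23, ∞}.
(a,b)_3: α=-4, u≡1; β=-4, v≡1 (mod 3); (1|3)=+1, (1|3)=+1; sign (−1)^0·+1^-4·+1^-4 = +1.
(a,b)_13: α=3, u≡7; β=4, v≡7 (mod 13); (7|13)=-1, (7|13)=-1; sign (−1)^0·-1^4·-1^3 = -1.
(a,b)_17: α=1, u≡3; β=2, v≡4 (mod 17); (3|17)=-1, (4|17)=+1; sign (−1)^0·-1^2·+1^1 = +1.
(a,b)_7: α=0, u≡5; β=4, v≡4 (mod 7); (5|7)=-1, (4|7)=+1; sign (−1)^0·-1^4·+1^0 = +1.
(a,b)_5: α=3, u≡4; β=0, v≡4 (mod 5); (4|5)=+1, (4|5)=+1; sign (−1)^0·+1^0·+1^3 = +1.
(a,b)_19: α=0, u≡18; β=1, v≡7 (mod 19); (18|19)=-1, (7|19)=+1; sign (−1)^0·-1^1·+1^0 = -1.
(a,b)_2: α=2, β=3; u≡1, v≡1 (mod 8); ε(u)ε(v)=0·0, αω(v)=2·0, βω(u)=3·0; sum ≡ 0  ⇒  +1.
(a,b)_∞: sgn(1105)=+, sgn(-9614)=−, so +1.
(a,b)_23: α=2, u≡13; β=3, v≡21 (mod 23); (13|23)=+1, (21|23)=-1; sign (−1)^0·+1^3·-1^2 = +1.
(a,b)_11: α=0, u≡5; β=1, v≡6 (mod 11); (5|11)=+1, (6|11)=-1; sign (−1)^0·+1^1·-1^0 = +1.
|Ram(1105, -9614)| = 2, even; anisotropic at {13, 19}.

[13, 19]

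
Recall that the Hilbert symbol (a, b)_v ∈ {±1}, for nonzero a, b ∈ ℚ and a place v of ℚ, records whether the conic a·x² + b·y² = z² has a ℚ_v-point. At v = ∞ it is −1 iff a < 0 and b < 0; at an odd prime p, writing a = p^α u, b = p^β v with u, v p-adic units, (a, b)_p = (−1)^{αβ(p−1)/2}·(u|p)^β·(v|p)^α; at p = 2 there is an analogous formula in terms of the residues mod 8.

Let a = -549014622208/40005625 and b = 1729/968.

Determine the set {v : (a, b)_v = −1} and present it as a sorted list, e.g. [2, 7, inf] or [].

[2, 13]

(a, b) ≡ (-13, 3458) mod (ℚ^×)²; places V = {2, 5, 7, 11, 13, 19, 23, ∞}.
(a,b)_2: α=12, β=-3; u≡3, v≡1 (mod 8); ε(u)ε(v)=1·0, αω(v)=12·0, βω(u)=-3·1; sum ≡ 1  ⇒  -1.
(a,b)_7: α=0, u≡2; β=1, v≡1 (mod 7); (2|7)=+1, (1|7)=+1; sign (−1)^0·+1^1·+1^0 = +1.
(a,b)_19: α=2, u≡9; β=1, v≡4 (mod 19); (9|19)=+1, (4|19)=+1; sign (−1)^0·+1^1·+1^2 = +1.
(a,b)_23: α=-2, u≡10; β=0, v≡2 (mod 23); (10|23)=-1, (2|23)=+1; sign (−1)^0·-1^0·+1^-2 = +1.
(a,b)_∞: sgn(-13)=−, sgn(3458)=+, so +1.
(a,b)_5: α=-4, u≡3; β=0, v≡3 (mod 5); (3|5)=-1, (3|5)=-1; sign (−1)^0·-1^0·-1^-4 = +1.
(a,b)_11: α=-2, u≡4; β=-2, v≡3 (mod 11); (4|11)=+1, (3|11)=+1; sign (−1)^0·+1^-2·+1^-2 = +1.
(a,b)_13: α=5, u≡12; β=1, v≡7 (mod 13); (12|13)=+1, (7|13)=-1; sign (−1)^0·+1^1·-1^5 = -1.
|Ram(-13, 3458)| = 2, even; anisotropic at {2, 13}.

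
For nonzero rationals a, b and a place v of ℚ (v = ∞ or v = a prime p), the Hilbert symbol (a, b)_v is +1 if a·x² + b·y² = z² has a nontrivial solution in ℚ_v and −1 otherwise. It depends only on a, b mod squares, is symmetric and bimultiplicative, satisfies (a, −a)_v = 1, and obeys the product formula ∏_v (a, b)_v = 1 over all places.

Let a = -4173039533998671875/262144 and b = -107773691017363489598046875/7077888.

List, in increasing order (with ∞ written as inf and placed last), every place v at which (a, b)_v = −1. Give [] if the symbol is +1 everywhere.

[5, 7, 11, inf]

Mod squares: a ≡ -24035, b ≡ -9177. Check v ∈ {∞, 2, 3, 5, 7, 11, 19, 23, 37}.
v=23: a=23^1·(≡13), b=23^1·(≡11) mod 23; (13|23)=+1, (11|23)=-1; (−1)^{1·1·11}·(+1)^1·(-1)^1 = +1.
v=19: a=19^1·(≡18), b=19^1·(≡5) mod 19; (18|19)=-1, (5|19)=+1; (−1)^{1·1·9}·(-1)^1·(+1)^1 = +1.
v=3: a=3^0·(≡1), b=3^-3·(≡1) mod 3; (1|3)=+1, (1|3)=+1; (−1)^{0·-3·1}·(+1)^-3·(+1)^0 = +1.
v=∞: -24035 < 0 and -9177 < 0  ⇒  (a,b)_∞ = -1.
v=7: a=7^2·(≡5), b=7^5·(≡6) mod 7; (5|7)=-1, (6|7)=-1; (−1)^{2·5·3}·(-1)^5·(-1)^2 = -1.
v=11: a=11^3·(≡1), b=11^4·(≡10) mod 11; (1|11)=+1, (10|11)=-1; (−1)^{3·4·5}·(+1)^4·(-1)^3 = -1.
v=5: a=5^7·(≡3), b=5^8·(≡3) mod 5; (3|5)=-1, (3|5)=-1; (−1)^{7·8·2}·(-1)^8·(-1)^7 = -1.
v=2: v_2(a)=-18, v_2(b)=-18; units ≡ 5, 7 (mod 8); ε·ε+αω+βω = 0·1+-18·0+-18·1 ≡ 0  ⇒  (a,b)_2 = +1.
v=37: a=37^4·(≡32), b=37^6·(≡16) mod 37; (32|37)=-1, (16|37)=+1; (−1)^{4·6·18}·(-1)^6·(+1)^4 = +1.
(-24035, -9177 / ℚ) ramifies at {5, 7, 11, ∞}: a division algebra.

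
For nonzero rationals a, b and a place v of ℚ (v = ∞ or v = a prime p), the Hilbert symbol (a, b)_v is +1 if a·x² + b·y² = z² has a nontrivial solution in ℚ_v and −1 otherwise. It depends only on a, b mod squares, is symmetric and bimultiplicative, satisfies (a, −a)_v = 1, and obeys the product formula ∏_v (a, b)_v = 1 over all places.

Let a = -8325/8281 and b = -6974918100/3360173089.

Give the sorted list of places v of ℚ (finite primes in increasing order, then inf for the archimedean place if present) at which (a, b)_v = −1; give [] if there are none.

Mod squares: a ≡ -37, b ≡ -629. Check v ∈ {∞, 2, 3, 5, 7, 13, 17, 37}.
v=∞: -37 < 0 and -629 < 0  ⇒  (a,b)_∞ = -1.
v=17: a=17^0·(≡11), b=17^1·(≡10) mod 17; (11|17)=-1, (10|17)=-1; (−1)^{0·1·8}·(-1)^1·(-1)^0 = -1.
v=7: a=7^-2·(≡5), b=7^-6·(≡4) mod 7; (5|7)=-1, (4|7)=+1; (−1)^{-2·-6·3}·(-1)^-6·(+1)^-2 = +1.
v=13: a=13^-2·(≡6), b=13^-4·(≡7) mod 13; (6|13)=-1, (7|13)=-1; (−1)^{-2·-4·6}·(-1)^-4·(-1)^-2 = +1.
v=3: a=3^2·(≡2), b=3^4·(≡1) mod 3; (2|3)=-1, (1|3)=+1; (−1)^{2·4·1}·(-1)^4·(+1)^2 = +1.
v=37: a=37^1·(≡11), b=37^3·(≡15) mod 37; (11|37)=+1, (15|37)=-1; (−1)^{1·3·18}·(+1)^3·(-1)^1 = -1.
v=2: v_2(a)=0, v_2(b)=2; units ≡ 3, 3 (mod 8); ε·ε+αω+βω = 1·1+0·1+2·1 ≡ 1  ⇒  (a,b)_2 = -1.
v=5: a=5^2·(≡2), b=5^2·(≡4) mod 5; (2|5)=-1, (4|5)=+1; (−1)^{2·2·2}·(-1)^2·(+1)^2 = +1.
(-37, -629 / ℚ) ramifies at {2, 17, 37, ∞}: a division algebra.

[2, 17, 37, inf]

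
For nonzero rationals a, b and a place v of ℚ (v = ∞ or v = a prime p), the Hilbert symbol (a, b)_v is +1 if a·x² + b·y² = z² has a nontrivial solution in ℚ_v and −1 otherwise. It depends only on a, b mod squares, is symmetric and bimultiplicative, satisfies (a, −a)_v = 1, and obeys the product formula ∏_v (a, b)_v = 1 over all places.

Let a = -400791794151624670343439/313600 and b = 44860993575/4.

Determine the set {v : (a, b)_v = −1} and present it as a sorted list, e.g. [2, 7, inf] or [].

(a, b) ≡ (-109839, 1867263) mod (ℚ^×)²; places V = {2, 3, 5, 7, 11, 17, 19, 31, 41, 47, ∞}.
(a,b)_47: α=3, u≡11; β=1, v≡28 (mod 47); (11|47)=-1, (28|47)=+1; sign (−1)^1·-1^1·+1^3 = +1.
(a,b)_17: α=2, u≡13; β=1, v≡2 (mod 17); (13|17)=+1, (2|17)=+1; sign (−1)^0·+1^1·+1^2 = +1.
(a,b)_3: α=5, u≡2; β=1, v≡2 (mod 3); (2|3)=-1, (2|3)=-1; sign (−1)^1·-1^1·-1^5 = -1.
(a,b)_41: α=3, u≡11; β=1, v≡2 (mod 41); (11|41)=-1, (2|41)=+1; sign (−1)^0·-1^1·+1^3 = -1.
(a,b)_11: α=2, u≡7; β=0, v≡6 (mod 11); (7|11)=-1, (6|11)=-1; sign (−1)^0·-1^0·-1^2 = +1.
(a,b)_7: α=-2, u≡6; β=0, v≡5 (mod 7); (6|7)=-1, (5|7)=-1; sign (−1)^0·-1^0·-1^-2 = +1.
(a,b)_31: α=2, u≡10; β=2, v≡2 (mod 31); (10|31)=+1, (2|31)=+1; sign (−1)^0·+1^2·+1^2 = +1.
(a,b)_19: α=3, u≡12; β=1, v≡6 (mod 19); (12|19)=-1, (6|19)=+1; sign (−1)^1·-1^1·+1^3 = +1.
(a,b)_∞: sgn(-109839)=−, sgn(1867263)=+, so +1.
(a,b)_5: α=-2, u≡4; β=2, v≡2 (mod 5); (4|5)=+1, (2|5)=-1; sign (−1)^0·+1^2·-1^-2 = +1.
(a,b)_2: α=-8, β=-2; u≡1, v≡7 (mod 8); ε(u)ε(v)=0·1, αω(v)=-8·0, βω(u)=-2·0; sum ≡ 0  ⇒  +1.
Ram(-109839, 1867263) = {3, 41}; no ℚ_3-point on the conic.

[3, 41]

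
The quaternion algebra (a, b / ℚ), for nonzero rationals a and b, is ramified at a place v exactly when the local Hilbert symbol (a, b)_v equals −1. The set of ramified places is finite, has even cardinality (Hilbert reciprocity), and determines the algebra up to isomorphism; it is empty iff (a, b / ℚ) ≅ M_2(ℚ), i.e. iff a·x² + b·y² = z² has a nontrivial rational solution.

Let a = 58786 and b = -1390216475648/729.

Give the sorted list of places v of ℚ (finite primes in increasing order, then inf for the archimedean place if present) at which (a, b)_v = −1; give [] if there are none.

[2, 7, 11, 19]

(a, b) ≡ (58786, -77) mod (ℚ^×)²; places V = {2, 3, 7, 11, 13, 17, 19, ∞}.
(a,b)_2: α=1, β=10; u≡1, v≡3 (mod 8); ε(u)ε(v)=0·1, αω(v)=1·1, βω(u)=10·0; sum ≡ 1  ⇒  -1.
(a,b)_7: α=1, u≡5; β=1, v≡6 (mod 7); (5|7)=-1, (6|7)=-1; sign (−1)^1·-1^1·-1^1 = -1.
(a,b)_11: α=0, u≡2; β=1, v≡1 (mod 11); (2|11)=-1, (1|11)=+1; sign (−1)^0·-1^1·+1^0 = -1.
(a,b)_3: α=0, u≡1; β=-6, v≡1 (mod 3); (1|3)=+1, (1|3)=+1; sign (−1)^0·+1^-6·+1^0 = +1.
(a,b)_19: α=1, u≡16; β=2, v≡14 (mod 19); (16|19)=+1, (14|19)=-1; sign (−1)^0·+1^2·-1^1 = -1.
(a,b)_13: α=1, u≡11; β=2, v≡1 (mod 13); (11|13)=-1, (1|13)=+1; sign (−1)^0·-1^2·+1^1 = +1.
(a,b)_17: α=1, u≡7; β=2, v≡13 (mod 17); (7|17)=-1, (13|17)=+1; sign (−1)^0·-1^2·+1^1 = +1.
(a,b)_∞: sgn(58786)=+, sgn(-77)=−, so +1.
Ram(58786, -77) = {2, 7, 11, 19}; no ℚ_2-point on the conic.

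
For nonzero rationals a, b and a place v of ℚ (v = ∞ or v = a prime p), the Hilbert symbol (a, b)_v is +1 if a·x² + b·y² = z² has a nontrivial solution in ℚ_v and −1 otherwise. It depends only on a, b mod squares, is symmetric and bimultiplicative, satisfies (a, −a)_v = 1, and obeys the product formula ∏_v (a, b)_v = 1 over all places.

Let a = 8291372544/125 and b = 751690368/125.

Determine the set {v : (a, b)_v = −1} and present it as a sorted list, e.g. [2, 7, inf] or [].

Mod squares: a ≡ 70, b ≡ 4290. Check v ∈ {∞, 2, 3, 5, 7, 11, 13}.
v=5: a=5^-3·(≡4), b=5^-3·(≡3) mod 5; (4|5)=+1, (3|5)=-1; (−1)^{-3·-3·2}·(+1)^-3·(-1)^-3 = -1.
v=7: a=7^1·(≡3), b=7^0·(≡5) mod 7; (3|7)=-1, (5|7)=-1; (−1)^{1·0·3}·(-1)^0·(-1)^1 = -1.
v=11: a=11^0·(≡1), b=11^1·(≡3) mod 11; (1|11)=+1, (3|11)=+1; (−1)^{0·1·5}·(+1)^1·(+1)^0 = +1.
v=∞: 70 > 0 and 4290 > 0  ⇒  (a,b)_∞ = +1.
v=3: a=3^4·(≡1), b=3^5·(≡2) mod 3; (1|3)=+1, (2|3)=-1; (−1)^{4·5·1}·(+1)^5·(-1)^4 = +1.
v=13: a=13^4·(≡5), b=13^3·(≡11) mod 13; (5|13)=-1, (11|13)=-1; (−1)^{4·3·6}·(-1)^3·(-1)^4 = -1.
v=2: v_2(a)=9, v_2(b)=7; units ≡ 3, 1 (mod 8); ε·ε+αω+βω = 1·0+9·0+7·1 ≡ 1  ⇒  (a,b)_2 = -1.
Ram(70, 4290) = {2, 5, 7, 13}; no ℚ_2-point on the conic.

[2, 5, 7, 13]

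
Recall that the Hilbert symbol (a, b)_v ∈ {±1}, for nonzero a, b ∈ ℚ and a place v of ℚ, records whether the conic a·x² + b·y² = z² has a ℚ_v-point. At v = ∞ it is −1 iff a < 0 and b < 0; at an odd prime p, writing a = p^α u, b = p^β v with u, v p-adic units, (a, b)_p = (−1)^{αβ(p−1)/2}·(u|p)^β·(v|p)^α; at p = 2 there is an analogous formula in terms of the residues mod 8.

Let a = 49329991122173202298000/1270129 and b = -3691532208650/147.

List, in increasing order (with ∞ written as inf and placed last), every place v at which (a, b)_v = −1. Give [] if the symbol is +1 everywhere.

Mod squares: a ≡ 1105, b ≡ -78. Check v ∈ {∞, 2, 3, 5, 7, 11, 13, 17, 23, 31}.
v=3: a=3^0·(≡1), b=3^-1·(≡1) mod 3; (1|3)=+1, (1|3)=+1; (−1)^{0·-1·1}·(+1)^-1·(+1)^0 = +1.
v=13: a=13^5·(≡2), b=13^3·(≡7) mod 13; (2|13)=-1, (7|13)=-1; (−1)^{5·3·6}·(-1)^3·(-1)^5 = +1.
v=31: a=31^4·(≡20), b=31^2·(≡6) mod 31; (20|31)=+1, (6|31)=-1; (−1)^{4·2·15}·(+1)^2·(-1)^4 = +1.
v=11: a=11^4·(≡5), b=11^2·(≡10) mod 11; (5|11)=+1, (10|11)=-1; (−1)^{4·2·5}·(+1)^2·(-1)^4 = +1.
v=7: a=7^-4·(≡6), b=7^-2·(≡5) mod 7; (6|7)=-1, (5|7)=-1; (−1)^{-4·-2·3}·(-1)^-2·(-1)^-4 = +1.
v=∞: 1105 > 0 and -78 < 0  ⇒  (a,b)_∞ = +1.
v=2: v_2(a)=4, v_2(b)=1; units ≡ 1, 1 (mod 8); ε·ε+αω+βω = 0·0+4·0+1·0 ≡ 0  ⇒  (a,b)_2 = +1.
v=5: a=5^3·(≡1), b=5^2·(≡2) mod 5; (1|5)=+1, (2|5)=-1; (−1)^{3·2·2}·(+1)^2·(-1)^3 = -1.
v=23: a=23^-2·(≡12), b=23^0·(≡10) mod 23; (12|23)=+1, (10|23)=-1; (−1)^{-2·0·11}·(+1)^0·(-1)^-2 = +1.
v=17: a=17^3·(≡3), b=17^2·(≡5) mod 17; (3|17)=-1, (5|17)=-1; (−1)^{3·2·8}·(-1)^2·(-1)^3 = -1.
Ram(1105, -78) = {5, 17}; no ℚ_5-point on the conic.

[5, 17]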